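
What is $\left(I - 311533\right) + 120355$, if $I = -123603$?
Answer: $-314781$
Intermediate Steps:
$\left(I - 311533\right) + 120355 = \left(-123603 - 311533\right) + 120355 = -435136 + 120355 = -314781$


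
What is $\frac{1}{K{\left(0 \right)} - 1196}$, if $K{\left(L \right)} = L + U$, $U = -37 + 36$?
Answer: $- \frac{1}{1197} \approx -0.00083542$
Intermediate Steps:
$U = -1$
$K{\left(L \right)} = -1 + L$ ($K{\left(L \right)} = L - 1 = -1 + L$)
$\frac{1}{K{\left(0 \right)} - 1196} = \frac{1}{\left(-1 + 0\right) - 1196} = \frac{1}{-1 - 1196} = \frac{1}{-1197} = - \frac{1}{1197}$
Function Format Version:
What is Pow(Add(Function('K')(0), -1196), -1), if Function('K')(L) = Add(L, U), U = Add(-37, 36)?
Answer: Rational(-1, 1197) ≈ -0.00083542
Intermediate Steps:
U = -1
Function('K')(L) = Add(-1, L) (Function('K')(L) = Add(L, -1) = Add(-1, L))
Pow(Add(Function('K')(0), -1196), -1) = Pow(Add(Add(-1, 0), -1196), -1) = Pow(Add(-1, -1196), -1) = Pow(-1197, -1) = Rational(-1, 1197)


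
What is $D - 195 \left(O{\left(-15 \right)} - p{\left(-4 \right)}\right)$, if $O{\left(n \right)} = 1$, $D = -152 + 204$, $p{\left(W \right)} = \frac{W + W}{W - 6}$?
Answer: $13$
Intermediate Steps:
$p{\left(W \right)} = \frac{2 W}{-6 + W}$
$D = 52$
$D - 195 \left(O{\left(-15 \right)} - p{\left(-4 \right)}\right) = 52 - 195 \left(1 - 2 \left(-4\right) \frac{1}{-6 - 4}\right) = 52 - 195 \left(1 - 2 \left(-4\right) \frac{1}{-10}\right) = 52 - 195 \left(1 - 2 \left(-4\right) \left(- \frac{1}{10}\right)\right) = 52 - 195 \left(1 - \frac{4}{5}\right) = 52 - 39 = 13$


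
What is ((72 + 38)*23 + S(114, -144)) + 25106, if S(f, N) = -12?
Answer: 27624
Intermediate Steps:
((72 + 38)*23 + S(114, -144)) + 25106 = ((72 + 38)*23 - 12) + 25106 = (110*23 - 12) + 25106 = (2530 - 12) + 25106 = 2518 + 25106 = 27624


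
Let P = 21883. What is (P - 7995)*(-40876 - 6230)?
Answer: -654208128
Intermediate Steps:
(P - 7995)*(-40876 - 6230) = (21883 - 7995)*(-40876 - 6230) = 13888*(-47106) = -654208128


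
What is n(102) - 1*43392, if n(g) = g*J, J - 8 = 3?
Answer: -42270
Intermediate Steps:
J = 11 (J = 8 + 3 = 11)
n(g) = 11*g (n(g) = g*11 = 11*g)
n(102) - 1*43392 = 11*102 - 1*43392 = 1122 - 43392 = -42270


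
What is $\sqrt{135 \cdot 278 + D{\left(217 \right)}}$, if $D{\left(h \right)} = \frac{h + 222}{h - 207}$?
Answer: $\frac{\sqrt{3757390}}{10} \approx 193.84$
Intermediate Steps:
$D{\left(h \right)} = \frac{222 + h}{-207 + h}$
$\sqrt{135 \cdot 278 + D{\left(217 \right)}} = \sqrt{135 \cdot 278 + \frac{222 + 217}{-207 + 217}} = \sqrt{37530 + \frac{1}{10} \cdot 439} = \sqrt{37530 + \frac{439}{10}} = \sqrt{\frac{375739}{10}} = \frac{\sqrt{3757390}}{10}$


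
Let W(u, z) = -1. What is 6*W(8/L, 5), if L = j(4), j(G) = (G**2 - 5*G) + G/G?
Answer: -6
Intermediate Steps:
j(G) = 1 + G**2 - 5*G (j(G) = (G**2 - 5*G) + 1 = 1 + G**2 - 5*G)
L = -3 (L = 1 + 4**2 - 5*4 = 1 + 16 - 20 = -3)
6*W(8/L, 5) = 6*(-1) = -6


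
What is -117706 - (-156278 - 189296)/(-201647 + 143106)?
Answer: -6890972520/58541 ≈ -1.1771e+5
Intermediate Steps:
-117706 - (-156278 - 189296)/(-201647 + 143106) = -117706 - (-345574)/(-58541) = -117706 - (-345574)*(-1)/58541 = -117706 - 1*345574/58541 = -117706 - 345574/58541 = -6890972520/58541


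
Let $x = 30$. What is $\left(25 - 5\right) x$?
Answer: $600$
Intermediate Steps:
$\left(25 - 5\right) x = \left(25 - 5\right) 30 = 20 \cdot 30 = 600$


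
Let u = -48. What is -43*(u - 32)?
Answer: 3440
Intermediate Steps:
-43*(u - 32) = -43*(-48 - 32) = -43*(-80) = 3440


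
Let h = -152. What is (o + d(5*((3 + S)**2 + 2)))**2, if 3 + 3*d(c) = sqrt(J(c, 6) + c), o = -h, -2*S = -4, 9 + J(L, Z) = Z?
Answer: 68447/3 + 604*sqrt(33)/3 ≈ 23972.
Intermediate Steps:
J(L, Z) = -9 + Z
S = 2 (S = -1/2*(-4) = 2)
o = 152 (o = -1*(-152) = 152)
d(c) = -1 + sqrt(-3 + c)/3 (d(c) = -1 + sqrt((-9 + 6) + c)/3 = -1 + sqrt(-3 + c)/3)
(o + d(5*((3 + S)**2 + 2)))**2 = (152 + (-1 + sqrt(-3 + 5*((3 + 2)**2 + 2))/3))**2 = (152 + (-1 + sqrt(-3 + 5*(5**2 + 2))/3))**2 = (152 + (-1 + sqrt(-3 + 5*(25 + 2))/3))**2 = (152 + (-1 + sqrt(-3 + 5*27)/3))**2 = (152 + (-1 + sqrt(-3 + 135)/3))**2 = (152 + (-1 + sqrt(132)/3))**2 = (152 + (-1 + (2*sqrt(33))/3))**2 = (152 + (-1 + 2*sqrt(33)/3))**2 = (151 + 2*sqrt(33)/3)**2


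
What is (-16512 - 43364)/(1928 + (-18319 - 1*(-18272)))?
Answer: -59876/1881 ≈ -31.832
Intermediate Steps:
(-16512 - 43364)/(1928 + (-18319 - 1*(-18272))) = -59876/(1928 + (-18319 + 18272)) = -59876/(1928 - 47) = -59876/1881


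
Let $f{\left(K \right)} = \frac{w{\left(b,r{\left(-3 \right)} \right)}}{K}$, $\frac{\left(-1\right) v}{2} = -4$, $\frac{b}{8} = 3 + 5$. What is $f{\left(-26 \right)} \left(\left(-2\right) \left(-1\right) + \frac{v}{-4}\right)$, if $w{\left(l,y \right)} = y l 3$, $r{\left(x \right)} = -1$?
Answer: $0$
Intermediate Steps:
$b = 64$ ($b = 8 \left(3 + 5\right) = 8 \cdot 8 = 64$)
$v = 8$ ($v = \left(-2\right) \left(-4\right) = 8$)
$w{\left(l,y \right)} = 3 l y$ ($w{\left(l,y \right)} = l y 3 = 3 l y$)
$f{\left(K \right)} = - \frac{192}{K}$ ($f{\left(K \right)} = \frac{3 \cdot 64 \left(-1\right)}{K} = - \frac{192}{K}$)
$f{\left(-26 \right)} \left(\left(-2\right) \left(-1\right) + \frac{v}{-4}\right) = - \frac{192}{-26} \left(\left(-2\right) \left(-1\right) + \frac{8}{-4}\right) = \left(-192\right) \left(- \frac{1}{26}\right) \left(2 + 8 \left(- \frac{1}{4}\right)\right) = \frac{96 \left(2 - 2\right)}{13} = \frac{96}{13} \cdot 0 = 0$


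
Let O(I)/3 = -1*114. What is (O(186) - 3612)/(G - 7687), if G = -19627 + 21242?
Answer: 659/1012 ≈ 0.65119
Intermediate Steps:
G = 1615
O(I) = -342 (O(I) = 3*(-1*114) = 3*(-114) = -342)
(O(186) - 3612)/(G - 7687) = (-342 - 3612)/(1615 - 7687) = -3954/(-6072) = -3954*(-1/6072) = 659/1012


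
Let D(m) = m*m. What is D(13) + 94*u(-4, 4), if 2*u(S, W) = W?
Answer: 357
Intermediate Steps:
u(S, W) = W/2
D(m) = m²
D(13) + 94*u(-4, 4) = 13² + 94*((½)*4) = 169 + 94*2 = 169 + 188 = 357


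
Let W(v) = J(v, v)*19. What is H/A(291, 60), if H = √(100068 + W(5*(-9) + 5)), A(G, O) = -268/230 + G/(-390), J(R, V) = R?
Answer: -1196*√24827/1143 ≈ -164.87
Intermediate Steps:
A(G, O) = -134/115 - G/390 (A(G, O) = -268*1/230 + G*(-1/390) = -134/115 - G/390)
W(v) = 19*v (W(v) = v*19 = 19*v)
H = 2*√24827 (H = √(100068 + 19*(5*(-9) + 5)) = √(100068 + 19*(-45 + 5)) = √(100068 + 19*(-40)) = √(100068 - 760) = √99308 = 2*√24827 ≈ 315.13)
H/A(291, 60) = (2*√24827)/(-134/115 - 1/390*291) = (2*√24827)/(-134/115 - 97/130) = (2*√24827)/(-1143/598) = (2*√24827)*(-598/1143) = -1196*√24827/1143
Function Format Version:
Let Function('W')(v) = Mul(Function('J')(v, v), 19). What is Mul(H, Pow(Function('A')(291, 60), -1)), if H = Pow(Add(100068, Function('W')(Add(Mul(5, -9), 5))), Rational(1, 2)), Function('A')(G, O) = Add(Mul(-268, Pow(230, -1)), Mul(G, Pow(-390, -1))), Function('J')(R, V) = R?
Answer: Mul(Rational(-1196, 1143), Pow(24827, Rational(1, 2))) ≈ -164.87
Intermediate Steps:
Function('A')(G, O) = Add(Rational(-134, 115), Mul(Rational(-1, 390), G)) (Function('A')(G, O) = Add(Mul(-268, Rational(1, 230)), Mul(G, Rational(-1, 390))) = Add(Rational(-134, 115), Mul(Rational(-1, 390), G)))
Function('W')(v) = Mul(19, v) (Function('W')(v) = Mul(v, 19) = Mul(19, v))
H = Mul(2, Pow(24827, Rational(1, 2))) (H = Pow(Add(100068, Mul(19, Add(Mul(5, -9), 5))), Rational(1, 2)) = Pow(Add(100068, Mul(19, Add(-45, 5))), Rational(1, 2)) = Pow(Add(100068, Mul(19, -40)), Rational(1, 2)) = Pow(Add(100068, -760), Rational(1, 2)) = Pow(99308, Rational(1, 2)) = Mul(2, Pow(24827, Rational(1, 2))) ≈ 315.13)
Mul(H, Pow(Function('A')(291, 60), -1)) = Mul(Mul(2, Pow(24827, Rational(1, 2))), Pow(Add(Rational(-134, 115), Mul(Rational(-1, 390), 291)), -1)) = Mul(Mul(2, Pow(24827, Rational(1, 2))), Pow(Add(Rational(-134, 115), Rational(-97, 130)), -1)) = Mul(Mul(2, Pow(24827, Rational(1, 2))), Pow(Rational(-1143, 598), -1)) = Mul(Mul(2, Pow(24827, Rational(1, 2))), Rational(-598, 1143)) = Mul(Rational(-1196, 1143), Pow(24827, Rational(1, 2)))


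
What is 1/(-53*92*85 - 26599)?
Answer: -1/441059 ≈ -2.2673e-6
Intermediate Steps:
1/(-53*92*85 - 26599) = 1/(-4876*85 - 26599) = 1/(-414460 - 26599) = 1/(-441059) = -1/441059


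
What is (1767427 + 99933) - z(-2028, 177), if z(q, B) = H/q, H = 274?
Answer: 1893503177/1014 ≈ 1.8674e+6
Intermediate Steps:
z(q, B) = 274/q
(1767427 + 99933) - z(-2028, 177) = (1767427 + 99933) - 274/(-2028) = 1867360 - 274*(-1)/2028 = 1867360 - 1*(-137/1014) = 1867360 + 137/1014 = 1893503177/1014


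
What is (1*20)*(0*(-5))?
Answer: 0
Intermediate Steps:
(1*20)*(0*(-5)) = 20*0 = 0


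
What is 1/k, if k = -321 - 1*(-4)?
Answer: -1/317 ≈ -0.0031546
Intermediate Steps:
k = -317 (k = -321 + 4 = -317)
1/k = 1/(-317) = -1/317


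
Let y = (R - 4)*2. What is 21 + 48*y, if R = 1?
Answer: -267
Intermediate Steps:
y = -6 (y = (1 - 4)*2 = -3*2 = -6)
21 + 48*y = 21 + 48*(-6) = 21 - 288 = -267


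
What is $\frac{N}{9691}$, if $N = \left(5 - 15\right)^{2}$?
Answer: $\frac{100}{9691} \approx 0.010319$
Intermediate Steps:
$N = 100$ ($N = \left(-10\right)^{2} = 100$)
$\frac{N}{9691} = \frac{100}{9691}$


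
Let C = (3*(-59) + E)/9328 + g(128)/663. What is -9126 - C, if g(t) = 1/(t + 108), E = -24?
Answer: -3329917829191/364883376 ≈ -9126.0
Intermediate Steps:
g(t) = 1/(108 + t)
C = -7860185/364883376 (C = (3*(-59) - 24)/9328 + 1/((108 + 128)*663) = (-177 - 24)*(1/9328) + (1/663)/236 = -201*1/9328 + (1/236)*(1/663) = -201/9328 + 1/156468 = -7860185/364883376 ≈ -0.021542)
-9126 - C = -9126 - 1*(-7860185/364883376) = -9126 + 7860185/364883376 = -3329917829191/364883376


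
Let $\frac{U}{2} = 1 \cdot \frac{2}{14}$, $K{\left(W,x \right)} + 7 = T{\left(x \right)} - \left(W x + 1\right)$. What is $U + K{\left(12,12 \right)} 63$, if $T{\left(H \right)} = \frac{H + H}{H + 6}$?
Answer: $- \frac{66442}{7} \approx -9491.7$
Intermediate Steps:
$T{\left(H \right)} = \frac{2 H}{6 + H}$
$K{\left(W,x \right)} = -8 - W x + \frac{2 x}{6 + x}$ ($K{\left(W,x \right)} = -7 - \left(1 + W x - \frac{2 x}{6 + x}\right) = -8 - W x + \frac{2 x}{6 + x}$)
$U = \frac{2}{7}$ ($U = 2 \cdot 1 \cdot \frac{2}{14} = 2 \cdot 1 \cdot 2 \cdot \frac{1}{14} = 2 \cdot 1 \cdot \frac{1}{7} = 2 \cdot \frac{1}{7} = \frac{2}{7} \approx 0.28571$)
$U + K{\left(12,12 \right)} 63 = \frac{2}{7} + \frac{2 \cdot 12 - \left(6 + 12\right) \left(8 + 12 \cdot 12\right)}{6 + 12} \cdot 63 = \frac{2}{7} + \frac{24 - 18 \left(8 + 144\right)}{18} \cdot 63 = \frac{2}{7} + \frac{24 - 18 \cdot 152}{18} \cdot 63 = \frac{2}{7} + \frac{24 - 2736}{18} \cdot 63 = \frac{2}{7} + \frac{1}{18} \left(-2712\right) 63 = \frac{2}{7} - 9492 = - \frac{66442}{7}$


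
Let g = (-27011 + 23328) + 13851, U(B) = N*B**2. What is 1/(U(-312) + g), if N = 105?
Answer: 1/10231288 ≈ 9.7739e-8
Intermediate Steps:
U(B) = 105*B**2
g = 10168 (g = -3683 + 13851 = 10168)
1/(U(-312) + g) = 1/(105*(-312)**2 + 10168) = 1/(105*97344 + 10168) = 1/(10221120 + 10168) = 1/10231288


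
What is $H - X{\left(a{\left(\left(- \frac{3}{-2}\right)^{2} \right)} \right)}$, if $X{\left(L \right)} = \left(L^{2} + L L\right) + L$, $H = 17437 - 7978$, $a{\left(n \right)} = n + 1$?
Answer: $\frac{75477}{8} \approx 9434.6$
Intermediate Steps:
$a{\left(n \right)} = 1 + n$
$H = 9459$
$X{\left(L \right)} = L + 2 L^{2}$ ($X{\left(L \right)} = \left(L^{2} + L^{2}\right) + L = 2 L^{2} + L = L + 2 L^{2}$)
$H - X{\left(a{\left(\left(- \frac{3}{-2}\right)^{2} \right)} \right)} = 9459 - \left(1 + \left(- \frac{3}{-2}\right)^{2}\right) \left(1 + 2 \left(1 + \left(- \frac{3}{-2}\right)^{2}\right)\right) = 9459 - \left(1 + \left(\left(-3\right) \left(- \frac{1}{2}\right)\right)^{2}\right) \left(1 + 2 \left(1 + \left(\left(-3\right) \left(- \frac{1}{2}\right)\right)^{2}\right)\right) = 9459 - \left(1 + \left(\frac{3}{2}\right)^{2}\right) \left(1 + 2 \left(1 + \left(\frac{3}{2}\right)^{2}\right)\right) = 9459 - \left(1 + \frac{9}{4}\right) \left(1 + 2 \left(1 + \frac{9}{4}\right)\right) = 9459 - \frac{13 \left(1 + 2 \cdot \frac{13}{4}\right)}{4} = 9459 - \frac{13 \left(1 + \frac{13}{2}\right)}{4} = 9459 - \frac{13}{4} \cdot \frac{15}{2} = 9459 - \frac{195}{8} = \frac{75477}{8}$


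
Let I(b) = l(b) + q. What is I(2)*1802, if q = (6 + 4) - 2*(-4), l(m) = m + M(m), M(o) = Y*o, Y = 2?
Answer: 43248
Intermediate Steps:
M(o) = 2*o
l(m) = 3*m (l(m) = m + 2*m = 3*m)
q = 18 (q = 10 + 8 = 18)
I(b) = 18 + 3*b (I(b) = 3*b + 18 = 18 + 3*b)
I(2)*1802 = (18 + 3*2)*1802 = (18 + 6)*1802 = 24*1802 = 43248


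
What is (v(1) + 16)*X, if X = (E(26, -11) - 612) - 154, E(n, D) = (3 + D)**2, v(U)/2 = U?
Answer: -12636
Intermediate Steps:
v(U) = 2*U
X = -702 (X = ((3 - 11)**2 - 612) - 154 = ((-8)**2 - 612) - 154 = (64 - 612) - 154 = -548 - 154 = -702)
(v(1) + 16)*X = (2*1 + 16)*(-702) = (2 + 16)*(-702) = 18*(-702) = -12636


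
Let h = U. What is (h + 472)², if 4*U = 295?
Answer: 4765489/16 ≈ 2.9784e+5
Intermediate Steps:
U = 295/4 (U = (¼)*295 = 295/4 ≈ 73.750)
h = 295/4 ≈ 73.750
(h + 472)² = (295/4 + 472)² = (2183/4)² = 4765489/16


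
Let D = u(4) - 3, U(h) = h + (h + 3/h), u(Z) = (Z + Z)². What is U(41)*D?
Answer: 205265/41 ≈ 5006.5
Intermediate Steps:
u(Z) = 4*Z² (u(Z) = (2*Z)² = 4*Z²)
U(h) = 2*h + 3/h (U(h) = h + (h + 3/h) = 2*h + 3/h)
D = 61 (D = 4*4² - 3 = 4*16 - 3 = 64 - 3 = 61)
U(41)*D = (2*41 + 3/41)*61 = (82 + 3*(1/41))*61 = (82 + 3/41)*61 = (3365/41)*61 = 205265/41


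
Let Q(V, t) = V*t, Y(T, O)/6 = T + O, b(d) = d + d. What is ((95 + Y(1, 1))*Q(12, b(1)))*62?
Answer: 159216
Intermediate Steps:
b(d) = 2*d
Y(T, O) = 6*O + 6*T (Y(T, O) = 6*(T + O) = 6*(O + T) = 6*O + 6*T)
((95 + Y(1, 1))*Q(12, b(1)))*62 = ((95 + (6*1 + 6*1))*(12*(2*1)))*62 = ((95 + (6 + 6))*(12*2))*62 = ((95 + 12)*24)*62 = (107*24)*62 = 2568*62 = 159216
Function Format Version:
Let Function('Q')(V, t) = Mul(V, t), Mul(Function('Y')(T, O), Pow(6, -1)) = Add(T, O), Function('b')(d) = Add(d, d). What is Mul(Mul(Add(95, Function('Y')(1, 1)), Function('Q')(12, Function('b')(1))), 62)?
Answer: 159216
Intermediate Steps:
Function('b')(d) = Mul(2, d)
Function('Y')(T, O) = Add(Mul(6, O), Mul(6, T)) (Function('Y')(T, O) = Mul(6, Add(T, O)) = Mul(6, Add(O, T)) = Add(Mul(6, O), Mul(6, T)))
Mul(Mul(Add(95, Function('Y')(1, 1)), Function('Q')(12, Function('b')(1))), 62) = Mul(Mul(Add(95, Add(Mul(6, 1), Mul(6, 1))), Mul(12, Mul(2, 1))), 62) = Mul(Mul(Add(95, Add(6, 6)), Mul(12, 2)), 62) = Mul(Mul(Add(95, 12), 24), 62) = Mul(Mul(107, 24), 62) = Mul(2568, 62) = 159216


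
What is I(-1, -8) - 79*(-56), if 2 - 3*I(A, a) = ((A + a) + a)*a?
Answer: 13138/3 ≈ 4379.3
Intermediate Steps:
I(A, a) = ⅔ - a*(A + 2*a)/3 (I(A, a) = ⅔ - ((A + a) + a)*a/3 = ⅔ - (A + 2*a)*a/3 = ⅔ - a*(A + 2*a)/3)
I(-1, -8) - 79*(-56) = (⅔ - ⅔*(-8)² - ⅓*(-1)*(-8)) - 79*(-56) = (⅔ - ⅔*64 - 8/3) + 4424 = (⅔ - 128/3 - 8/3) + 4424 = -134/3 + 4424 = 13138/3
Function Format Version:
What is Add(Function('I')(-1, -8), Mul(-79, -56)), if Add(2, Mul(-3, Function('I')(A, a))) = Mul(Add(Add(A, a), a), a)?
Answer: Rational(13138, 3) ≈ 4379.3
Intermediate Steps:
Function('I')(A, a) = Add(Rational(2, 3), Mul(Rational(-1, 3), a, Add(A, Mul(2, a)))) (Function('I')(A, a) = Add(Rational(2, 3), Mul(Rational(-1, 3), Mul(Add(Add(A, a), a), a))) = Add(Rational(2, 3), Mul(Rational(-1, 3), Mul(Add(A, Mul(2, a)), a))) = Add(Rational(2, 3), Mul(Rational(-1, 3), Mul(a, Add(A, Mul(2, a))))) = Add(Rational(2, 3), Mul(Rational(-1, 3), a, Add(A, Mul(2, a)))))
Add(Function('I')(-1, -8), Mul(-79, -56)) = Add(Add(Rational(2, 3), Mul(Rational(-2, 3), Pow(-8, 2)), Mul(Rational(-1, 3), -1, -8)), Mul(-79, -56)) = Add(Add(Rational(2, 3), Mul(Rational(-2, 3), 64), Rational(-8, 3)), 4424) = Add(Add(Rational(2, 3), Rational(-128, 3), Rational(-8, 3)), 4424) = Add(Rational(-134, 3), 4424) = Rational(13138, 3)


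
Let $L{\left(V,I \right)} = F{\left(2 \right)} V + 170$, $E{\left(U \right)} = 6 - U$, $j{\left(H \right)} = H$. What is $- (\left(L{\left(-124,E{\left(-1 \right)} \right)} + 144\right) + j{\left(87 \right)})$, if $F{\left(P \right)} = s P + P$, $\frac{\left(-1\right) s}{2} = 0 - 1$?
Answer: $343$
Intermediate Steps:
$s = 2$ ($s = - 2 \left(0 - 1\right) = \left(-2\right) \left(-1\right) = 2$)
$F{\left(P \right)} = 3 P$ ($F{\left(P \right)} = 2 P + P = 3 P$)
$L{\left(V,I \right)} = 170 + 6 V$ ($L{\left(V,I \right)} = 3 \cdot 2 V + 170 = 6 V + 170 = 170 + 6 V$)
$- (\left(L{\left(-124,E{\left(-1 \right)} \right)} + 144\right) + j{\left(87 \right)}) = - (\left(\left(170 + 6 \left(-124\right)\right) + 144\right) + 87) = - (\left(\left(170 - 744\right) + 144\right) + 87) = - (\left(-574 + 144\right) + 87) = - (-430 + 87) = \left(-1\right) \left(-343\right) = 343$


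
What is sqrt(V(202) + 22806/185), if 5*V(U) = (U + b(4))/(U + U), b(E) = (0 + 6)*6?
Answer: sqrt(6892844182)/7474 ≈ 11.108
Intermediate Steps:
b(E) = 36 (b(E) = 6*6 = 36)
V(U) = (36 + U)/(10*U) (V(U) = ((U + 36)/(U + U))/5 = ((36 + U)/((2*U)))/5 = ((36 + U)*(1/(2*U)))/5 = ((36 + U)/(2*U))/5 = (36 + U)/(10*U))
sqrt(V(202) + 22806/185) = sqrt((1/10)*(36 + 202)/202 + 22806/185) = sqrt((1/10)*(1/202)*238 + 22806*(1/185)) = sqrt(119/1010 + 22806/185) = sqrt(922243/7474) = sqrt(6892844182)/7474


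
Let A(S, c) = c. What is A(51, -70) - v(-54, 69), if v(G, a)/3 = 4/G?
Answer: -628/9 ≈ -69.778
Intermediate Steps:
v(G, a) = 12/G (v(G, a) = 3*(4/G) = 12/G)
A(51, -70) - v(-54, 69) = -70 - 12/(-54) = -70 - 12*(-1)/54 = -70 - 1*(-2/9) = -70 + 2/9 = -628/9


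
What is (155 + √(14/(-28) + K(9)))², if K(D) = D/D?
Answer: (310 + √2)²/4 ≈ 24245.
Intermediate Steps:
K(D) = 1
(155 + √(14/(-28) + K(9)))² = (155 + √(14/(-28) + 1))² = (155 + √(14*(-1/28) + 1))² = (155 + √(-½ + 1))² = (155 + √(½))² = (155 + √2/2)²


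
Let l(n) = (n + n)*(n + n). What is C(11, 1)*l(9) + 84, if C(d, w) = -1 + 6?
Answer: 1704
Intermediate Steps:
l(n) = 4*n**2 (l(n) = (2*n)*(2*n) = 4*n**2)
C(d, w) = 5
C(11, 1)*l(9) + 84 = 5*(4*9**2) + 84 = 5*(4*81) + 84 = 5*324 + 84 = 1620 + 84 = 1704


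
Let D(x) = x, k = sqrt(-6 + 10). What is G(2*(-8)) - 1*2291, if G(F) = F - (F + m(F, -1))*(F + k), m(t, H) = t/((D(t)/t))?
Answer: -2755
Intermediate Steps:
k = 2 (k = sqrt(4) = 2)
m(t, H) = t (m(t, H) = t/((t/t)) = t/1 = t*1 = t)
G(F) = F - 2*F*(2 + F) (G(F) = F - (F + F)*(F + 2) = F - 2*F*(2 + F))
G(2*(-8)) - 1*2291 = (2*(-8))*(-3 - 4*(-8)) - 1*2291 = -16*(-3 - 2*(-16)) - 2291 = -16*(-3 + 32) - 2291 = -16*29 - 2291 = -464 - 2291 = -2755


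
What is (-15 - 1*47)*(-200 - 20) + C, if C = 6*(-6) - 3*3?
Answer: 13595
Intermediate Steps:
C = -45 (C = -36 - 9 = -45)
(-15 - 1*47)*(-200 - 20) + C = (-15 - 1*47)*(-200 - 20) - 45 = (-15 - 47)*(-220) - 45 = -62*(-220) - 45 = 13640 - 45 = 13595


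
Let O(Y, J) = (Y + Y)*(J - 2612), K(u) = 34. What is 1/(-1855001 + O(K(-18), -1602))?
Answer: -1/2141553 ≈ -4.6695e-7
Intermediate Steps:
O(Y, J) = 2*Y*(-2612 + J) (O(Y, J) = (2*Y)*(-2612 + J) = 2*Y*(-2612 + J))
1/(-1855001 + O(K(-18), -1602)) = 1/(-1855001 + 2*34*(-2612 - 1602)) = 1/(-1855001 + 2*34*(-4214)) = 1/(-1855001 - 286552) = 1/(-2141553) = -1/2141553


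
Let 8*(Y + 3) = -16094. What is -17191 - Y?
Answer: -60705/4 ≈ -15176.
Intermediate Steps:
Y = -8059/4 (Y = -3 + (⅛)*(-16094) = -3 - 8047/4 = -8059/4 ≈ -2014.8)
-17191 - Y = -17191 - 1*(-8059/4) = -17191 + 8059/4 = -60705/4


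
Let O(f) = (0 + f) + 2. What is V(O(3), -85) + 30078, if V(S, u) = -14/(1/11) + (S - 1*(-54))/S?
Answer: 149679/5 ≈ 29936.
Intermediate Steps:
O(f) = 2 + f (O(f) = f + 2 = 2 + f)
V(S, u) = -154 + (54 + S)/S (V(S, u) = -14/1/11 + (S + 54)/S = -14*11 + (54 + S)/S = -154 + (54 + S)/S)
V(O(3), -85) + 30078 = (-153 + 54/(2 + 3)) + 30078 = (-153 + 54/5) + 30078 = -711/5 + 30078 = 149679/5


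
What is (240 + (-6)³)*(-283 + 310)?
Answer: 648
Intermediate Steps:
(240 + (-6)³)*(-283 + 310) = (240 - 216)*27 = 24*27 = 648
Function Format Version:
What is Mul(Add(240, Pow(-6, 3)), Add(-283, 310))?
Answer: 648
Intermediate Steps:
Mul(Add(240, Pow(-6, 3)), Add(-283, 310)) = Mul(Add(240, -216), 27) = Mul(24, 27) = 648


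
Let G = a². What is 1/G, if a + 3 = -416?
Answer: 1/175561 ≈ 5.6960e-6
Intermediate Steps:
a = -419 (a = -3 - 416 = -419)
G = 175561 (G = (-419)² = 175561)
1/G = 1/175561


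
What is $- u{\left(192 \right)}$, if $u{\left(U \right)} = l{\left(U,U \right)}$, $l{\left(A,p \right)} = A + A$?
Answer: $-384$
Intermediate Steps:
$l{\left(A,p \right)} = 2 A$
$u{\left(U \right)} = 2 U$
$- u{\left(192 \right)} = - 2 \cdot 192 = \left(-1\right) 384 = -384$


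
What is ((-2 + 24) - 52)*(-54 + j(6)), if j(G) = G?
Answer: 1440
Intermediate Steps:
((-2 + 24) - 52)*(-54 + j(6)) = ((-2 + 24) - 52)*(-54 + 6) = (22 - 52)*(-48) = -30*(-48) = 1440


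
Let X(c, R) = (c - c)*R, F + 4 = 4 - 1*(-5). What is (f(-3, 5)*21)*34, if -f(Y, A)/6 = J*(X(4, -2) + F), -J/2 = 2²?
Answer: 171360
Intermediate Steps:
F = 5 (F = -4 + (4 - 1*(-5)) = -4 + (4 + 5) = -4 + 9 = 5)
X(c, R) = 0 (X(c, R) = 0*R = 0)
J = -8 (J = -2*2² = -2*4 = -8)
f(Y, A) = 240 (f(Y, A) = -(-48)*(0 + 5) = -(-48)*5 = -6*(-40) = 240)
(f(-3, 5)*21)*34 = (240*21)*34 = 5040*34 = 171360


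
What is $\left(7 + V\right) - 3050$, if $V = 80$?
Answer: $-2963$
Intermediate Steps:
$\left(7 + V\right) - 3050 = \left(7 + 80\right) - 3050 = 87 - 3050 = -2963$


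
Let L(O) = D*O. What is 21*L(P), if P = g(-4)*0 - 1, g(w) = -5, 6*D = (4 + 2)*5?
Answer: -105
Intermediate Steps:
D = 5 (D = ((4 + 2)*5)/6 = (6*5)/6 = (1/6)*30 = 5)
P = -1 (P = -5*0 - 1 = 0 - 1 = -1)
L(O) = 5*O
21*L(P) = 21*(5*(-1)) = 21*(-5) = -105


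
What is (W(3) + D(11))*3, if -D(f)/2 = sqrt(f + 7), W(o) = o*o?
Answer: 27 - 18*sqrt(2) ≈ 1.5442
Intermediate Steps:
W(o) = o**2
D(f) = -2*sqrt(7 + f) (D(f) = -2*sqrt(f + 7) = -2*sqrt(7 + f))
(W(3) + D(11))*3 = (3**2 - 2*sqrt(7 + 11))*3 = (9 - 6*sqrt(2))*3 = 27 - 18*sqrt(2)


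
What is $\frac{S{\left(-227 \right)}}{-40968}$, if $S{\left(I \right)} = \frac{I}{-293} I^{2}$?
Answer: $- \frac{11697083}{12003624} \approx -0.97446$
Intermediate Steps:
$S{\left(I \right)} = - \frac{I^{3}}{293}$ ($S{\left(I \right)} = I \left(- \frac{1}{293}\right) I^{2} = - \frac{I}{293} I^{2} = - \frac{I^{3}}{293}$)
$\frac{S{\left(-227 \right)}}{-40968} = \frac{\left(- \frac{1}{293}\right) \left(-227\right)^{3}}{-40968} = \left(- \frac{1}{293}\right) \left(-11697083\right) \left(- \frac{1}{40968}\right) = \frac{11697083}{293} \left(- \frac{1}{40968}\right) = - \frac{11697083}{12003624}$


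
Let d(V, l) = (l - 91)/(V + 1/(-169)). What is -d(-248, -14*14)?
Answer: -48503/41913 ≈ -1.1572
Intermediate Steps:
d(V, l) = (-91 + l)/(-1/169 + V) (d(V, l) = (-91 + l)/(V - 1/169) = (-91 + l)/(-1/169 + V))
-d(-248, -14*14) = -169*(-91 - 14*14)/(-1 + 169*(-248)) = -169*(-91 - 196)/(-1 - 41912) = -169*(-287)/(-41913) = -169*(-1)*(-287)/41913 = -1*48503/41913 = -48503/41913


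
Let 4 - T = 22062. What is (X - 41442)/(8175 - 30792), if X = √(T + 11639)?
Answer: 13814/7539 - I*√10419/22617 ≈ 1.8323 - 0.0045131*I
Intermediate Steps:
T = -22058 (T = 4 - 1*22062 = 4 - 22062 = -22058)
X = I*√10419 (X = √(-22058 + 11639) = √(-10419) = I*√10419 ≈ 102.07*I)
(X - 41442)/(8175 - 30792) = (I*√10419 - 41442)/(8175 - 30792) = (-41442 + I*√10419)/(-22617) = (-41442 + I*√10419)*(-1/22617) = 13814/7539 - I*√10419/22617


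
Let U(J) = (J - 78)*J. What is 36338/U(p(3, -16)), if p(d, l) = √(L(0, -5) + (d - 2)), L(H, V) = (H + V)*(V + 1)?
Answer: -36338/6063 - 944788*√21/42441 ≈ -108.01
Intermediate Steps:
L(H, V) = (1 + V)*(H + V) (L(H, V) = (H + V)*(1 + V) = (1 + V)*(H + V))
p(d, l) = √(18 + d) (p(d, l) = √((0 - 5 + (-5)² + 0*(-5)) + (d - 2)) = √((0 - 5 + 25 + 0) + (-2 + d)) = √(20 + (-2 + d)) = √(18 + d))
U(J) = J*(-78 + J) (U(J) = (-78 + J)*J = J*(-78 + J))
36338/U(p(3, -16)) = 36338/((√(18 + 3)*(-78 + √(18 + 3)))) = 36338/((√21*(-78 + √21))) = 36338*(√21/(21*(-78 + √21))) = 36338*√21/(21*(-78 + √21))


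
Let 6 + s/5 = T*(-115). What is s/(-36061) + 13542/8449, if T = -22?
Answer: 381711682/304679389 ≈ 1.2528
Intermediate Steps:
s = 12620 (s = -30 + 5*(-22*(-115)) = -30 + 5*2530 = -30 + 12650 = 12620)
s/(-36061) + 13542/8449 = 12620/(-36061) + 13542/8449 = 12620*(-1/36061) + 13542*(1/8449) = -12620/36061 + 13542/8449 = 381711682/304679389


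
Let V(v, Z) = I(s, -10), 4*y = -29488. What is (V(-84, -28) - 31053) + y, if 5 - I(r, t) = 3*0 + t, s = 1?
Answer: -38410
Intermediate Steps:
y = -7372 (y = (¼)*(-29488) = -7372)
I(r, t) = 5 - t (I(r, t) = 5 - (3*0 + t) = 5 - (0 + t) = 5 - t)
V(v, Z) = 15 (V(v, Z) = 5 - 1*(-10) = 5 + 10 = 15)
(V(-84, -28) - 31053) + y = (15 - 31053) - 7372 = -31038 - 7372 = -38410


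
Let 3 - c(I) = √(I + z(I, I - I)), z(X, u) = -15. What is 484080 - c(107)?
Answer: 484077 + 2*√23 ≈ 4.8409e+5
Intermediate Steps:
c(I) = 3 - √(-15 + I) (c(I) = 3 - √(I - 15) = 3 - √(-15 + I))
484080 - c(107) = 484080 - (3 - √(-15 + 107)) = 484080 - (3 - √92) = 484080 - (3 - 2*√23) = 484080 + (-3 + 2*√23) = 484077 + 2*√23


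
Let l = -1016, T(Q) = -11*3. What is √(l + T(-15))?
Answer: I*√1049 ≈ 32.388*I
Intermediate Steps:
T(Q) = -33
√(l + T(-15)) = √(-1016 - 33) = √(-1049) = I*√1049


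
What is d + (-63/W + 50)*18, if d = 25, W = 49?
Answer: 6313/7 ≈ 901.86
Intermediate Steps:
d + (-63/W + 50)*18 = 25 + (-63/49 + 50)*18 = 25 + (-63*1/49 + 50)*18 = 25 + (-9/7 + 50)*18 = 25 + (341/7)*18 = 25 + 6138/7 = 6313/7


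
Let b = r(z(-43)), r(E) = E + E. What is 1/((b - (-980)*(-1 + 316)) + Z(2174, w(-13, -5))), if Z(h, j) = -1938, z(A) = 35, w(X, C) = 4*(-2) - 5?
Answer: 1/306832 ≈ 3.2591e-6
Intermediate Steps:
w(X, C) = -13 (w(X, C) = -8 - 5 = -13)
r(E) = 2*E
b = 70 (b = 2*35 = 70)
1/((b - (-980)*(-1 + 316)) + Z(2174, w(-13, -5))) = 1/((70 - (-980)*(-1 + 316)) - 1938) = 1/((70 - (-980)*315) - 1938) = 1/((70 - 1*(-308700)) - 1938) = 1/((70 + 308700) - 1938) = 1/(308770 - 1938) = 1/306832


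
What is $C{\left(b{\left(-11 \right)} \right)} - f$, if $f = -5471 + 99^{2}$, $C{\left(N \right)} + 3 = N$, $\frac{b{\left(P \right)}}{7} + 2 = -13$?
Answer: $-4438$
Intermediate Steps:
$b{\left(P \right)} = -105$ ($b{\left(P \right)} = -14 + 7 \left(-13\right) = -14 - 91 = -105$)
$C{\left(N \right)} = -3 + N$
$f = 4330$ ($f = -5471 + 9801 = 4330$)
$C{\left(b{\left(-11 \right)} \right)} - f = \left(-3 - 105\right) - 4330 = -108 - 4330 = -4438$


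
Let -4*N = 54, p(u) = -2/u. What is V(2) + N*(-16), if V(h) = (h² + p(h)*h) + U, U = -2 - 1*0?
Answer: 216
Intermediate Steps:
U = -2 (U = -2 + 0 = -2)
V(h) = -4 + h² (V(h) = (h² + (-2/h)*h) - 2 = (h² - 2) - 2 = (-2 + h²) - 2 = -4 + h²)
N = -27/2 (N = -¼*54 = -27/2 ≈ -13.500)
V(2) + N*(-16) = (-4 + 2²) - 27/2*(-16) = (-4 + 4) + 216 = 0 + 216 = 216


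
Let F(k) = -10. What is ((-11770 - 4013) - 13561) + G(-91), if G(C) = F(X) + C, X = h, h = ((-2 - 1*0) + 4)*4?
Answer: -29445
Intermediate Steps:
h = 8 (h = ((-2 + 0) + 4)*4 = (-2 + 4)*4 = 2*4 = 8)
X = 8
G(C) = -10 + C
((-11770 - 4013) - 13561) + G(-91) = ((-11770 - 4013) - 13561) + (-10 - 91) = (-15783 - 13561) - 101 = -29344 - 101 = -29445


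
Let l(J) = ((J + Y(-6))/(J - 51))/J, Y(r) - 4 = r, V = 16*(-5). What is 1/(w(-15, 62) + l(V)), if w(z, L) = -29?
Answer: -5240/152001 ≈ -0.034473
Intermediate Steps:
V = -80
Y(r) = 4 + r
l(J) = (-2 + J)/(J*(-51 + J)) (l(J) = ((J + (4 - 6))/(J - 51))/J = ((J - 2)/(-51 + J))/J = ((-2 + J)/(-51 + J))/J = (-2 + J)/(J*(-51 + J)))
1/(w(-15, 62) + l(V)) = 1/(-29 + (-2 - 80)/((-80)*(-51 - 80))) = 1/(-29 - 1/80*(-82)/(-131)) = 1/(-29 - 1/80*(-1/131)*(-82)) = 1/(-29 - 41/5240) = 1/(-152001/5240) = -5240/152001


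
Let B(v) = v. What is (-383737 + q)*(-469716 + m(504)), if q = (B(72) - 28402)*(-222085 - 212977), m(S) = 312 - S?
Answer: -5791579786919484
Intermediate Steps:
q = 12325306460 (q = (72 - 28402)*(-222085 - 212977) = -28330*(-435062) = 12325306460)
(-383737 + q)*(-469716 + m(504)) = (-383737 + 12325306460)*(-469716 + (312 - 1*504)) = 12324922723*(-469716 + (312 - 504)) = 12324922723*(-469716 - 192) = 12324922723*(-469908) = -5791579786919484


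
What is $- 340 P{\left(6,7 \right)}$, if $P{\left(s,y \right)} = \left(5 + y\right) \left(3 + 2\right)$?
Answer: $-20400$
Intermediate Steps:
$P{\left(s,y \right)} = 25 + 5 y$ ($P{\left(s,y \right)} = \left(5 + y\right) 5 = 25 + 5 y$)
$- 340 P{\left(6,7 \right)} = - 340 \left(25 + 5 \cdot 7\right) = - 340 \left(25 + 35\right) = \left(-340\right) 60 = -20400$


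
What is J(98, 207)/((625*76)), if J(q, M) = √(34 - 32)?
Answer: √2/47500 ≈ 2.9773e-5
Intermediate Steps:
J(q, M) = √2
J(98, 207)/((625*76)) = √2/((625*76)) = √2/47500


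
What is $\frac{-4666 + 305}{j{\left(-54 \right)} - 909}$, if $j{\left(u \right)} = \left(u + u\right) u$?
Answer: $- \frac{4361}{4923} \approx -0.88584$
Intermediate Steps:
$j{\left(u \right)} = 2 u^{2}$ ($j{\left(u \right)} = 2 u u = 2 u^{2}$)
$\frac{-4666 + 305}{j{\left(-54 \right)} - 909} = \frac{-4666 + 305}{2 \left(-54\right)^{2} - 909} = - \frac{4361}{2 \cdot 2916 - 909} = - \frac{4361}{5832 - 909} = - \frac{4361}{4923}$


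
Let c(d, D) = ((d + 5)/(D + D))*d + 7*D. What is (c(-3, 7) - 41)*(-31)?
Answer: -1643/7 ≈ -234.71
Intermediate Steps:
c(d, D) = 7*D + d*(5 + d)/(2*D) (c(d, D) = ((5 + d)/((2*D)))*d + 7*D = ((5 + d)*(1/(2*D)))*d + 7*D = ((5 + d)/(2*D))*d + 7*D = d*(5 + d)/(2*D) + 7*D = 7*D + d*(5 + d)/(2*D))
(c(-3, 7) - 41)*(-31) = ((½)*((-3)² + 5*(-3) + 14*7²)/7 - 41)*(-31) = ((½)*(⅐)*(9 - 15 + 14*49) - 41)*(-31) = ((½)*(⅐)*(9 - 15 + 686) - 41)*(-31) = ((½)*(⅐)*680 - 41)*(-31) = (340/7 - 41)*(-31) = (53/7)*(-31) = -1643/7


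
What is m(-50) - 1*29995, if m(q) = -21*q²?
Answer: -82495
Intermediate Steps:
m(-50) - 1*29995 = -21*(-50)² - 1*29995 = -21*2500 - 29995 = -52500 - 29995 = -82495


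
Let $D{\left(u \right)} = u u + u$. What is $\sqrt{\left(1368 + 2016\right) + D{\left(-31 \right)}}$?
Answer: $\sqrt{4314} \approx 65.681$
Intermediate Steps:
$D{\left(u \right)} = u + u^{2}$ ($D{\left(u \right)} = u^{2} + u = u + u^{2}$)
$\sqrt{\left(1368 + 2016\right) + D{\left(-31 \right)}} = \sqrt{\left(1368 + 2016\right) - 31 \left(1 - 31\right)} = \sqrt{3384 - -930} = \sqrt{3384 + 930} = \sqrt{4314}$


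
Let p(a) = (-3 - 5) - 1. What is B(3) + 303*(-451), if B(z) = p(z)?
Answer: -136662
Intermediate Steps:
p(a) = -9 (p(a) = -8 - 1 = -9)
B(z) = -9
B(3) + 303*(-451) = -9 + 303*(-451) = -9 - 136653 = -136662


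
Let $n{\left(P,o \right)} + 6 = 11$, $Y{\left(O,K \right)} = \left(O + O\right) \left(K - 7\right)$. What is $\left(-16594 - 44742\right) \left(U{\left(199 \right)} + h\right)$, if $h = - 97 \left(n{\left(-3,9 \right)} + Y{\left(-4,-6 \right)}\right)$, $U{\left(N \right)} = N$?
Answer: $636299664$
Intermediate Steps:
$Y{\left(O,K \right)} = 2 O \left(-7 + K\right)$
$n{\left(P,o \right)} = 5$ ($n{\left(P,o \right)} = -6 + 11 = 5$)
$h = -10573$ ($h = - 97 \left(5 + 2 \left(-4\right) \left(-7 - 6\right)\right) = - 97 \left(5 + 2 \left(-4\right) \left(-13\right)\right) = - 97 \left(5 + 104\right) = \left(-97\right) 109 = -10573$)
$\left(-16594 - 44742\right) \left(U{\left(199 \right)} + h\right) = \left(-16594 - 44742\right) \left(199 - 10573\right) = \left(-61336\right) \left(-10374\right) = 636299664$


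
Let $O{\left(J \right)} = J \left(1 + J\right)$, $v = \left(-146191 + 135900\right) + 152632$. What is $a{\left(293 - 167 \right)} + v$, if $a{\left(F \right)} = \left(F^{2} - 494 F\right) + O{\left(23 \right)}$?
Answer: $96525$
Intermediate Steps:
$v = 142341$ ($v = -10291 + 152632 = 142341$)
$a{\left(F \right)} = 552 + F^{2} - 494 F$ ($a{\left(F \right)} = \left(F^{2} - 494 F\right) + 23 \left(1 + 23\right) = \left(F^{2} - 494 F\right) + 23 \cdot 24 = \left(F^{2} - 494 F\right) + 552 = 552 + F^{2} - 494 F$)
$a{\left(293 - 167 \right)} + v = \left(552 + \left(293 - 167\right)^{2} - 494 \left(293 - 167\right)\right) + 142341 = \left(552 + 126^{2} - 62244\right) + 142341 = \left(552 + 15876 - 62244\right) + 142341 = -45816 + 142341 = 96525$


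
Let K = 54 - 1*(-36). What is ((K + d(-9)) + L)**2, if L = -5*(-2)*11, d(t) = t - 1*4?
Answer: 34969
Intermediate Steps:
d(t) = -4 + t (d(t) = t - 4 = -4 + t)
K = 90 (K = 54 + 36 = 90)
L = 110 (L = 10*11 = 110)
((K + d(-9)) + L)**2 = ((90 + (-4 - 9)) + 110)**2 = ((90 - 13) + 110)**2 = (77 + 110)**2 = 187**2 = 34969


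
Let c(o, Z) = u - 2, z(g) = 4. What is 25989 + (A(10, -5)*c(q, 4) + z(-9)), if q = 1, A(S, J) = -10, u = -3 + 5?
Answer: 25993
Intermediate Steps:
u = 2
c(o, Z) = 0 (c(o, Z) = 2 - 2 = 0)
25989 + (A(10, -5)*c(q, 4) + z(-9)) = 25989 + (-10*0 + 4) = 25989 + (0 + 4) = 25989 + 4 = 25993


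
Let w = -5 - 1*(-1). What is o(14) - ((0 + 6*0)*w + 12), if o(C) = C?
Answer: 2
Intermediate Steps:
w = -4 (w = -5 + 1 = -4)
o(14) - ((0 + 6*0)*w + 12) = 14 - ((0 + 6*0)*(-4) + 12) = 14 - ((0 + 0)*(-4) + 12) = 14 - (0*(-4) + 12) = 14 - (0 + 12) = 14 - 1*12 = 14 - 12 = 2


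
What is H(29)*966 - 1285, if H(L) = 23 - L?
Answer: -7081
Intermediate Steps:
H(29)*966 - 1285 = (23 - 1*29)*966 - 1285 = (23 - 29)*966 - 1285 = -6*966 - 1285 = -5796 - 1285 = -7081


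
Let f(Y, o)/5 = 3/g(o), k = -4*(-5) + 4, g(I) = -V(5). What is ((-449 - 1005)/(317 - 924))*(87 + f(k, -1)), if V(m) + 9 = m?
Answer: 263901/1214 ≈ 217.38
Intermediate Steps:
V(m) = -9 + m
g(I) = 4 (g(I) = -(-9 + 5) = -1*(-4) = 4)
k = 24 (k = 20 + 4 = 24)
f(Y, o) = 15/4 (f(Y, o) = 5*(3/4) = 15/4)
((-449 - 1005)/(317 - 924))*(87 + f(k, -1)) = ((-449 - 1005)/(317 - 924))*(87 + 15/4) = -1454/(-607)*(363/4) = -1454*(-1/607)*(363/4) = (1454/607)*(363/4) = 263901/1214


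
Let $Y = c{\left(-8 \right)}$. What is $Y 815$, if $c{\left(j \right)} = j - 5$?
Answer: $-10595$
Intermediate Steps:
$c{\left(j \right)} = -5 + j$
$Y = -13$ ($Y = -5 - 8 = -13$)
$Y 815 = \left(-13\right) 815 = -10595$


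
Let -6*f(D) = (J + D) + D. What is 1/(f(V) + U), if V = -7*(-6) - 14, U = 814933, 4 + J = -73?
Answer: 2/1629873 ≈ 1.2271e-6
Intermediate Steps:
J = -77 (J = -4 - 73 = -77)
V = 28 (V = 42 - 14 = 28)
f(D) = 77/6 - D/3 (f(D) = -((-77 + D) + D)/6 = -(-77 + 2*D)/6 = 77/6 - D/3)
1/(f(V) + U) = 1/((77/6 - ⅓*28) + 814933) = 1/((77/6 - 28/3) + 814933) = 1/(7/2 + 814933) = 1/(1629873/2) = 2/1629873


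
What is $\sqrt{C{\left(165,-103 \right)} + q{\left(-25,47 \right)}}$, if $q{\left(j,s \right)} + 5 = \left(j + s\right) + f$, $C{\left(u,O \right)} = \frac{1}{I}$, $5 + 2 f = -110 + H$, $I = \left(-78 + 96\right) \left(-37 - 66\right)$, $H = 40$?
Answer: $\frac{2 i \sqrt{489353}}{309} \approx 4.5278 i$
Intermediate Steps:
$I = -1854$ ($I = 18 \left(-103\right) = -1854$)
$f = - \frac{75}{2}$ ($f = - \frac{5}{2} + \frac{-110 + 40}{2} = - \frac{5}{2} + \frac{1}{2} \left(-70\right) = - \frac{5}{2} - 35 = - \frac{75}{2} \approx -37.5$)
$C{\left(u,O \right)} = - \frac{1}{1854}$ ($C{\left(u,O \right)} = \frac{1}{-1854} = - \frac{1}{1854}$)
$q{\left(j,s \right)} = - \frac{85}{2} + j + s$ ($q{\left(j,s \right)} = -5 - \left(\frac{75}{2} - j - s\right) = -5 + \left(- \frac{75}{2} + j + s\right) = - \frac{85}{2} + j + s$)
$\sqrt{C{\left(165,-103 \right)} + q{\left(-25,47 \right)}} = \sqrt{- \frac{1}{1854} - \frac{41}{2}} = \sqrt{- \frac{19004}{927}} = \frac{2 i \sqrt{489353}}{309}$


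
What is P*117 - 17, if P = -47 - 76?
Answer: -14408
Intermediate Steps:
P = -123
P*117 - 17 = -123*117 - 17 = -14391 - 17 = -14408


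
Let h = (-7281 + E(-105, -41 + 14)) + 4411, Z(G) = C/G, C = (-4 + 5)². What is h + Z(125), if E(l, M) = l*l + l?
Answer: 1006251/125 ≈ 8050.0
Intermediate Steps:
C = 1 (C = 1² = 1)
Z(G) = 1/G
E(l, M) = l + l² (E(l, M) = l² + l = l + l²)
h = 8050 (h = (-7281 - 105*(1 - 105)) + 4411 = (-7281 - 105*(-104)) + 4411 = (-7281 + 10920) + 4411 = 3639 + 4411 = 8050)
h + Z(125) = 8050 + 1/125 = 1006251/125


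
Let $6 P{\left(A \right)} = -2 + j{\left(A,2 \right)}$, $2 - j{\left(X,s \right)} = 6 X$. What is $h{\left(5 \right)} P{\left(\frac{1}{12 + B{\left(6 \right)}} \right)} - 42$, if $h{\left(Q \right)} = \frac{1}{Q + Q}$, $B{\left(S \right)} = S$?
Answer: $- \frac{7561}{180} \approx -42.006$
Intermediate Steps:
$j{\left(X,s \right)} = 2 - 6 X$
$h{\left(Q \right)} = \frac{1}{2 Q}$
$P{\left(A \right)} = - A$ ($P{\left(A \right)} = \frac{-2 - \left(-2 + 6 A\right)}{6} = \frac{\left(-6\right) A}{6} = - A$)
$h{\left(5 \right)} P{\left(\frac{1}{12 + B{\left(6 \right)}} \right)} - 42 = \frac{1}{2 \cdot 5} \left(- \frac{1}{12 + 6}\right) - 42 = \frac{1}{2} \cdot \frac{1}{5} \left(- \frac{1}{18}\right) - 42 = \frac{\left(-1\right) \frac{1}{18}}{10} - 42 = \frac{1}{10} \left(- \frac{1}{18}\right) - 42 = - \frac{1}{180} - 42 = - \frac{7561}{180}$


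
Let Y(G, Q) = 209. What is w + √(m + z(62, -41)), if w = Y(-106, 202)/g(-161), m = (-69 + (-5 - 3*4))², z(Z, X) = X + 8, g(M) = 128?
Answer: 209/128 + √7363 ≈ 87.441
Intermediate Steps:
z(Z, X) = 8 + X
m = 7396 (m = (-69 + (-5 - 12))² = (-69 - 17)² = (-86)² = 7396)
w = 209/128 ≈ 1.6328
w + √(m + z(62, -41)) = 209/128 + √(7396 + (8 - 41)) = 209/128 + √(7396 - 33) = 209/128 + √7363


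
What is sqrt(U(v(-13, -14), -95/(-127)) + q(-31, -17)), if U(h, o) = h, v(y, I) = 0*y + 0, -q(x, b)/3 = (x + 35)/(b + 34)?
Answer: 2*I*sqrt(51)/17 ≈ 0.84017*I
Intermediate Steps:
q(x, b) = -3*(35 + x)/(34 + b) (q(x, b) = -3*(x + 35)/(b + 34) = -3*(35 + x)/(34 + b))
v(y, I) = 0 (v(y, I) = 0 + 0 = 0)
sqrt(U(v(-13, -14), -95/(-127)) + q(-31, -17)) = sqrt(0 + 3*(-35 - 1*(-31))/(34 - 17)) = sqrt(0 + 3*(-35 + 31)/17) = sqrt(0 + 3*(1/17)*(-4)) = sqrt(0 - 12/17) = sqrt(-12/17) = 2*I*sqrt(51)/17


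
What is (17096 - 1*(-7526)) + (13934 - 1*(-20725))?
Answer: 59281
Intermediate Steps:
(17096 - 1*(-7526)) + (13934 - 1*(-20725)) = (17096 + 7526) + (13934 + 20725) = 24622 + 34659 = 59281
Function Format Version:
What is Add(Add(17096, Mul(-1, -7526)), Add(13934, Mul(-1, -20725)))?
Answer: 59281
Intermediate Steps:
Add(Add(17096, Mul(-1, -7526)), Add(13934, Mul(-1, -20725))) = Add(Add(17096, 7526), Add(13934, 20725)) = Add(24622, 34659) = 59281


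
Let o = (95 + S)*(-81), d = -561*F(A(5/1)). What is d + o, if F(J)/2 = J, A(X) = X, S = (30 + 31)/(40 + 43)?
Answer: -1109256/83 ≈ -13365.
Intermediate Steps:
S = 61/83 ≈ 0.73494
F(J) = 2*J
d = -5610 (d = -1122*5/1 = -1122*5*1 = -1122*5 = -561*10 = -5610)
o = -643626/83 (o = (95 + 61/83)*(-81) = (7946/83)*(-81) = -643626/83 ≈ -7754.5)
d + o = -5610 - 643626/83 = -1109256/83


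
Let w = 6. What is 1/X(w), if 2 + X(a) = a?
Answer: 1/4 ≈ 0.25000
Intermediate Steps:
X(a) = -2 + a
1/X(w) = 1/(-2 + 6) = 1/4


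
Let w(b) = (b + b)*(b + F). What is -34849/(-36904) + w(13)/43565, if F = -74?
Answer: 1459666941/1607722760 ≈ 0.90791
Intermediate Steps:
w(b) = 2*b*(-74 + b) (w(b) = (b + b)*(b - 74) = (2*b)*(-74 + b) = 2*b*(-74 + b))
-34849/(-36904) + w(13)/43565 = -34849/(-36904) + (2*13*(-74 + 13))/43565 = -34849*(-1/36904) + (2*13*(-61))*(1/43565) = 34849/36904 - 1586*1/43565 = 34849/36904 - 1586/43565 = 1459666941/1607722760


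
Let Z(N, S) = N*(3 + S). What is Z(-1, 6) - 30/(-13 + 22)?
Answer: -37/3 ≈ -12.333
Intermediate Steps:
Z(-1, 6) - 30/(-13 + 22) = -(3 + 6) - 30/(-13 + 22) = -1*9 - 30/9 = -9 + (⅑)*(-30) = -9 - 10/3 = -37/3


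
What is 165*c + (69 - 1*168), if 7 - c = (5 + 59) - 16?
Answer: -6864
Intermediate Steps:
c = -41 (c = 7 - ((5 + 59) - 16) = 7 - (64 - 16) = 7 - 1*48 = 7 - 48 = -41)
165*c + (69 - 1*168) = 165*(-41) + (69 - 1*168) = -6765 + (69 - 168) = -6765 - 99 = -6864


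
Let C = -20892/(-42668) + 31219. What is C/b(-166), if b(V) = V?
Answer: -166509148/885361 ≈ -188.07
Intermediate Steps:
C = 333018296/10667 (C = -20892*(-1/42668) + 31219 = 5223/10667 + 31219 = 333018296/10667 ≈ 31220.)
C/b(-166) = (333018296/10667)/(-166) = (333018296/10667)*(-1/166) = -166509148/885361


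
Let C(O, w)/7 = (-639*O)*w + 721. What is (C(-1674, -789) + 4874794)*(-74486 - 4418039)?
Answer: 26519356821870925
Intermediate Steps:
C(O, w) = 5047 - 4473*O*w (C(O, w) = 7*((-639*O)*w + 721) = 7*(-639*O*w + 721) = 7*(721 - 639*O*w) = 5047 - 4473*O*w)
(C(-1674, -789) + 4874794)*(-74486 - 4418039) = ((5047 - 4473*(-1674)*(-789)) + 4874794)*(-74486 - 4418039) = ((5047 - 5907875778) + 4874794)*(-4492525) = (-5907870731 + 4874794)*(-4492525) = -5902995937*(-4492525) = 26519356821870925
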